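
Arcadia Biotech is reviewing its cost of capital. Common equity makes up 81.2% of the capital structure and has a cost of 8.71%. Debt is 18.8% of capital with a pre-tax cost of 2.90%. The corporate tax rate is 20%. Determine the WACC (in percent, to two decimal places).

7.51%

After-tax cost of debt = 2.9% × (1 − 20%) = 2.3200%.
WACC = 0.812 × 8.7100% + 0.188 × 2.3200% = 7.5087%.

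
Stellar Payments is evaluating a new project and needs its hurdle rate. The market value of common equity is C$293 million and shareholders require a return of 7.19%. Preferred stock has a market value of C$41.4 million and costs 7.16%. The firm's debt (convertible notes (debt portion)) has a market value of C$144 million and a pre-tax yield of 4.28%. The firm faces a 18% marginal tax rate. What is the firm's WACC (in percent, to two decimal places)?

Total capital V = 293 + 41.4 + 144 = 478.4.
Equity: weight = 293/478.4 = 0.6125; cost = 7.19%.
Preferred: weight = 41.4/478.4 = 0.0865; cost = 7.16%.
Convertible notes (debt portion): weight = 144/478.4 = 0.3010; after-tax cost = 4.28% × (1 − 18%) = 3.5096%.
WACC = 0.6125 × 7.1900% + 0.0865 × 7.1600% + 0.3010 × 3.5096% = 6.0796%.

6.08%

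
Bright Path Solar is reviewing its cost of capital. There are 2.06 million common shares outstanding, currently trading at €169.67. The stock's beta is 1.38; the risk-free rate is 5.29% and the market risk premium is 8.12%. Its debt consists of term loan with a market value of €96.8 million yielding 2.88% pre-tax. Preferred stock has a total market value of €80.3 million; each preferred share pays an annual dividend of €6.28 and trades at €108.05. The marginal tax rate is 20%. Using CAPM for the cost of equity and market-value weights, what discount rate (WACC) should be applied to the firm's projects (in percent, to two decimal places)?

Cost of equity via CAPM: Re = 5.29% + 1.38 × 8.12% = 16.4956%.
Cost of preferred: Rp = 6.28 / 108.05 = 5.8121%.
Market value of equity E = 169.67 × 2.06m = 349.5202m.
Total capital V = 349.5202 + 80.3 + 96.8 = 526.6202.
Equity: weight = 349.5202/526.6202 = 0.6637; cost = 16.4956%.
Preferred: weight = 80.3/526.6202 = 0.1525; cost = 5.8121%.
Term loan: weight = 96.8/526.6202 = 0.1838; after-tax cost = 2.88% × (1 − 20%) = 2.3040%.
WACC = 0.6637 × 16.4956% + 0.1525 × 5.8121% + 0.1838 × 2.3040% = 12.2580%.

12.26%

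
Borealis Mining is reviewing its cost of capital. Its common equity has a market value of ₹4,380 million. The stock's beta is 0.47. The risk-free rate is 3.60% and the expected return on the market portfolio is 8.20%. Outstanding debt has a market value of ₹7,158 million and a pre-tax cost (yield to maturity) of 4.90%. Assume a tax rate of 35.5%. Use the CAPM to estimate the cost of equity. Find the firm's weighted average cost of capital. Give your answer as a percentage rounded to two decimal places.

4.15%

Market risk premium = 8.2% − 3.6% = 4.6%.
Cost of equity via CAPM: Re = 3.6% + 0.47 × 4.6% = 5.7620%.
Total capital V = 4380 + 7158 = 11538.
Equity: weight = 4380/11538 = 0.3796; cost = 5.762%.
Debt: weight = 7158/11538 = 0.6204; after-tax cost = 4.9% × (1 − 35.5%) = 3.1605%.
WACC = 0.3796 × 5.7620% + 0.6204 × 3.1605% = 4.1481%.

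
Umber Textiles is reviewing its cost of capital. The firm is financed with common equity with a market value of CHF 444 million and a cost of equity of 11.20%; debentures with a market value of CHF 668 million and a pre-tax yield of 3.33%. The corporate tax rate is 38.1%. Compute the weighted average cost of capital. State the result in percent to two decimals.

5.71%

Total capital V = 444 + 668 = 1112.
Equity: weight = 444/1112 = 0.3993; cost = 11.2%.
Debentures: weight = 668/1112 = 0.6007; after-tax cost = 3.33% × (1 − 38.1%) = 2.0613%.
WACC = 0.3993 × 11.2000% + 0.6007 × 2.0613% = 5.7102%.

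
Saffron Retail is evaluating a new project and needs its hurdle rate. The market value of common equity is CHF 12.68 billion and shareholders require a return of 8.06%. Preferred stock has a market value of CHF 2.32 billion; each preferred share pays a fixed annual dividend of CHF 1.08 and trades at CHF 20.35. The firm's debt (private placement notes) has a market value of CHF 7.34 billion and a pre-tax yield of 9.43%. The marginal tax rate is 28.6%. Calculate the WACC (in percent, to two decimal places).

7.34%

Cost of preferred: Rp = 1.08 / 20.35 = 5.3071%.
Total capital V = 12.68 + 2.32 + 7.34 = 22.34.
Equity: weight = 12.68/22.34 = 0.5676; cost = 8.06%.
Preferred: weight = 2.32/22.34 = 0.1038; cost = 5.3071%.
Private placement notes: weight = 7.34/22.34 = 0.3286; after-tax cost = 9.43% × (1 − 28.6%) = 6.7330%.
WACC = 0.5676 × 8.0600% + 0.1038 × 5.3071% + 0.3286 × 6.7330% = 7.3381%.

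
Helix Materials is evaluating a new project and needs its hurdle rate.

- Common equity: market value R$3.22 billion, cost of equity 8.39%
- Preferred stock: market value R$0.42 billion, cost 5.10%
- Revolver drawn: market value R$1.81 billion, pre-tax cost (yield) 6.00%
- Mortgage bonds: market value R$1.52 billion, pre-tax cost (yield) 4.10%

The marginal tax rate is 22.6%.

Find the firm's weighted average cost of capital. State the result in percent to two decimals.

Total capital V = 3.22 + 0.42 + 1.81 + 1.52 = 6.97.
Equity: weight = 3.22/6.97 = 0.4620; cost = 8.39%.
Preferred: weight = 0.42/6.97 = 0.0603; cost = 5.1%.
Revolver drawn: weight = 1.81/6.97 = 0.2597; after-tax cost = 6% × (1 − 22.6%) = 4.6440%.
Mortgage bonds: weight = 1.52/6.97 = 0.2181; after-tax cost = 4.1% × (1 − 22.6%) = 3.1734%.
WACC = 0.4620 × 8.3900% + 0.0603 × 5.1000% + 0.2597 × 4.6440% + 0.2181 × 3.1734% = 6.0813%.

6.08%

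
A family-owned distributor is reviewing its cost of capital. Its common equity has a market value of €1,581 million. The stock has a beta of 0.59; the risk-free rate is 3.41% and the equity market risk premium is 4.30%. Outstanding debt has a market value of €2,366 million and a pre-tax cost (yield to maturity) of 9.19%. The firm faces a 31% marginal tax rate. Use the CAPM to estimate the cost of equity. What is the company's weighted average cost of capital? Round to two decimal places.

Cost of equity via CAPM: Re = 3.41% + 0.59 × 4.3% = 5.9470%.
Total capital V = 1581 + 2366 = 3947.
Equity: weight = 1581/3947 = 0.4006; cost = 5.947%.
Debt: weight = 2366/3947 = 0.5994; after-tax cost = 9.19% × (1 − 31%) = 6.3411%.
WACC = 0.4006 × 5.9470% + 0.5994 × 6.3411% = 6.1832%.

6.18%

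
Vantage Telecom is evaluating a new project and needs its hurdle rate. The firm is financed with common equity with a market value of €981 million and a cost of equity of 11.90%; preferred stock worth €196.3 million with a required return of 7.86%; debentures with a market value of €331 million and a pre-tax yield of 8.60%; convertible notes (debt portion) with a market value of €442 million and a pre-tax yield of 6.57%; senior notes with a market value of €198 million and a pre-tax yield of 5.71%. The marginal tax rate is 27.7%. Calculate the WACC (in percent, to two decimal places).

8.47%

Total capital V = 981 + 196.3 + 331 + 442 + 198 = 2148.3.
Equity: weight = 981/2148.3 = 0.4566; cost = 11.9%.
Preferred: weight = 196.3/2148.3 = 0.0914; cost = 7.86%.
Debentures: weight = 331/2148.3 = 0.1541; after-tax cost = 8.6% × (1 − 27.7%) = 6.2178%.
Convertible notes (debt portion): weight = 442/2148.3 = 0.2057; after-tax cost = 6.57% × (1 − 27.7%) = 4.7501%.
Senior notes: weight = 198/2148.3 = 0.0922; after-tax cost = 5.71% × (1 − 27.7%) = 4.1283%.
WACC = 0.4566 × 11.9000% + 0.0914 × 7.8600% + 0.1541 × 6.2178% + 0.2057 × 4.7501% + 0.0922 × 4.1283% = 8.4680%.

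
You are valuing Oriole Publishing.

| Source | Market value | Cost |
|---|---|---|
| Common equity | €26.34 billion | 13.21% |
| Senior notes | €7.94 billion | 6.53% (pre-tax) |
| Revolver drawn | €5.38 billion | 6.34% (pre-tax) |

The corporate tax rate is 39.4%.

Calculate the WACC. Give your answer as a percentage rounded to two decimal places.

Total capital V = 26.34 + 7.94 + 5.38 = 39.66.
Equity: weight = 26.34/39.66 = 0.6641; cost = 13.21%.
Senior notes: weight = 7.94/39.66 = 0.2002; after-tax cost = 6.53% × (1 − 39.4%) = 3.9572%.
Revolver drawn: weight = 5.38/39.66 = 0.1357; after-tax cost = 6.34% × (1 − 39.4%) = 3.8420%.
WACC = 0.6641 × 13.2100% + 0.2002 × 3.9572% + 0.1357 × 3.8420% = 10.0868%.

10.09%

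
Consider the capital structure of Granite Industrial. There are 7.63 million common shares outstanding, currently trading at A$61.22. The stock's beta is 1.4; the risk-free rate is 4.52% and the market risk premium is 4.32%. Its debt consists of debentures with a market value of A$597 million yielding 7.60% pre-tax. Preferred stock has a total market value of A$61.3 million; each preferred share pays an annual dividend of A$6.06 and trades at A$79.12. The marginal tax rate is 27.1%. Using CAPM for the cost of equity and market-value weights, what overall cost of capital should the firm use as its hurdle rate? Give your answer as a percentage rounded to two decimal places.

7.74%

Cost of equity via CAPM: Re = 4.52% + 1.4 × 4.32% = 10.5680%.
Cost of preferred: Rp = 6.06 / 79.12 = 7.6593%.
Market value of equity E = 61.22 × 7.63m = 467.1086m.
Total capital V = 467.1086 + 61.3 + 597 = 1125.4086.
Equity: weight = 467.1086/1125.4086 = 0.4151; cost = 10.568%.
Preferred: weight = 61.3/1125.4086 = 0.0545; cost = 7.6593%.
Debentures: weight = 597/1125.4086 = 0.5305; after-tax cost = 7.6% × (1 − 27.1%) = 5.5404%.
WACC = 0.4151 × 10.5680% + 0.0545 × 7.6593% + 0.5305 × 5.5404% = 7.7426%.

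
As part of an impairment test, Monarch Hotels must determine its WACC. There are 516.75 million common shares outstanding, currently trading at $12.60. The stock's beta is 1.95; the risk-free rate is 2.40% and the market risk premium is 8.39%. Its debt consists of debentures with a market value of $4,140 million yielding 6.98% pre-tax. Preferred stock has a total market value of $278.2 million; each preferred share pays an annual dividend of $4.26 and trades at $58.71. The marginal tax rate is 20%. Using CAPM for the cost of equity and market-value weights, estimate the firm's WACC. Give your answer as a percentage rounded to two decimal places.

13.48%

Cost of equity via CAPM: Re = 2.4% + 1.95 × 8.39% = 18.7605%.
Cost of preferred: Rp = 4.26 / 58.71 = 7.2560%.
Market value of equity E = 12.6 × 516.75m = 6511.05m.
Total capital V = 6511.05 + 278.2 + 4140 = 10929.25.
Equity: weight = 6511.05/10929.25 = 0.5957; cost = 18.7605%.
Preferred: weight = 278.2/10929.25 = 0.0255; cost = 7.256%.
Debentures: weight = 4140/10929.25 = 0.3788; after-tax cost = 6.98% × (1 − 20%) = 5.5840%.
WACC = 0.5957 × 18.7605% + 0.0255 × 7.2560% + 0.3788 × 5.5840% = 13.4764%.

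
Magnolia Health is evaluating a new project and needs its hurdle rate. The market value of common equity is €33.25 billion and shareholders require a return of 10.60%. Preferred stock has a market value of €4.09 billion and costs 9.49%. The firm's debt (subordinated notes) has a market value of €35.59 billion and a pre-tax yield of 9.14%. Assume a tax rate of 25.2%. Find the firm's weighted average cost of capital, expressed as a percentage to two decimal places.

8.70%

Total capital V = 33.25 + 4.09 + 35.59 = 72.93.
Equity: weight = 33.25/72.93 = 0.4559; cost = 10.6%.
Preferred: weight = 4.09/72.93 = 0.0561; cost = 9.49%.
Subordinated notes: weight = 35.59/72.93 = 0.4880; after-tax cost = 9.14% × (1 − 25.2%) = 6.8367%.
WACC = 0.4559 × 10.6000% + 0.0561 × 9.4900% + 0.4880 × 6.8367% = 8.7013%.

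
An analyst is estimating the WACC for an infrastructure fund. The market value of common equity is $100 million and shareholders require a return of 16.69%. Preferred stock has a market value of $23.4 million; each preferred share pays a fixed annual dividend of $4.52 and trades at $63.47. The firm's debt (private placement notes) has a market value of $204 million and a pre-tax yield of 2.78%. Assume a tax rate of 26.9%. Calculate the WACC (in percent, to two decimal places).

6.87%

Cost of preferred: Rp = 4.52 / 63.47 = 7.1215%.
Total capital V = 100 + 23.4 + 204 = 327.4.
Equity: weight = 100/327.4 = 0.3054; cost = 16.69%.
Preferred: weight = 23.4/327.4 = 0.0715; cost = 7.1215%.
Private placement notes: weight = 204/327.4 = 0.6231; after-tax cost = 2.78% × (1 − 26.9%) = 2.0322%.
WACC = 0.3054 × 16.6900% + 0.0715 × 7.1215% + 0.6231 × 2.0322% = 6.8730%.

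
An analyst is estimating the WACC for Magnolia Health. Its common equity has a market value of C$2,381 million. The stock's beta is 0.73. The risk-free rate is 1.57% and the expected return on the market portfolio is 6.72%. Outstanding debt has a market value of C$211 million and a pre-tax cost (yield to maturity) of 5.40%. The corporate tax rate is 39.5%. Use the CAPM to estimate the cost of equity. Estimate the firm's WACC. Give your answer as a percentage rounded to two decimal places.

Market risk premium = 6.72% − 1.57% = 5.15%.
Cost of equity via CAPM: Re = 1.57% + 0.73 × 5.15% = 5.3295%.
Total capital V = 2381 + 211 = 2592.
Equity: weight = 2381/2592 = 0.9186; cost = 5.3295%.
Debt: weight = 211/2592 = 0.0814; after-tax cost = 5.4% × (1 − 39.5%) = 3.2670%.
WACC = 0.9186 × 5.3295% + 0.0814 × 3.2670% = 5.1616%.

5.16%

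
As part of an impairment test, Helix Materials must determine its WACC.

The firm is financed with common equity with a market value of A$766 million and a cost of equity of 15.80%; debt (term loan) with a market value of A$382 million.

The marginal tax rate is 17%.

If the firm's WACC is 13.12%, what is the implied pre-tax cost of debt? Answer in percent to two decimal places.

9.33%

Total capital V = 766 + 382 = 1148.
Equity weight = 766/1148 = 0.6672.
Term loan weight = 382/1148 = 0.3328.
Equity contribution = 0.6672 × 15.8% = 10.5425%.
Remaining for debt = 13.12% − 10.5425% = 2.5775%.
Rd × (1 − 17%) × 0.3328 = 2.5775%  ⇒  Rd = 9.3325%.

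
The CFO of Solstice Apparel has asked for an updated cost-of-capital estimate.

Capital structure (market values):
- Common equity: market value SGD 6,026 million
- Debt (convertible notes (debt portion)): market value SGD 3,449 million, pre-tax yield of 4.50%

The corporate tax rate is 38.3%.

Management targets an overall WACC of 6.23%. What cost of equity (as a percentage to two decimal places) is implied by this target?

8.21%

Total capital V = 6026 + 3449 = 9475.
Equity weight = 6026/9475 = 0.6360.
Convertible notes (debt portion) weight = 3449/9475 = 0.3640.
Debt contribution = 0.3640 × 4.5% × (1 − 38.3%) = 1.0107%.
Required equity contribution = 6.23% − 1.0107% = 5.2193%.
Re = 5.2193% / 0.6360 = 8.2066%.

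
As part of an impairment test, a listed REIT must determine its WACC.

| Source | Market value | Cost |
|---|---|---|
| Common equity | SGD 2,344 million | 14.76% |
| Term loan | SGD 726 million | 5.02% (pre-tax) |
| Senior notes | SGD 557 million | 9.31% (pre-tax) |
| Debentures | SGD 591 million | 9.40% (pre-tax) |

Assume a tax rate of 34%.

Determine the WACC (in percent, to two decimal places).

Total capital V = 2344 + 726 + 557 + 591 = 4218.
Equity: weight = 2344/4218 = 0.5557; cost = 14.76%.
Term loan: weight = 726/4218 = 0.1721; after-tax cost = 5.02% × (1 − 34%) = 3.3132%.
Senior notes: weight = 557/4218 = 0.1321; after-tax cost = 9.31% × (1 − 34%) = 6.1446%.
Debentures: weight = 591/4218 = 0.1401; after-tax cost = 9.4% × (1 − 34%) = 6.2040%.
WACC = 0.5557 × 14.7600% + 0.1721 × 3.3132% + 0.1321 × 6.1446% + 0.1401 × 6.2040% = 10.4533%.

10.45%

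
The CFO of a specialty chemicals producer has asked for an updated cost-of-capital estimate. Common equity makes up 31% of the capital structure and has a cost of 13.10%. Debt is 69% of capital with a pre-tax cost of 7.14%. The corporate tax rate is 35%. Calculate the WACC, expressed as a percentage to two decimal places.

After-tax cost of debt = 7.14% × (1 − 35%) = 4.6410%.
WACC = 0.310 × 13.1000% + 0.690 × 4.6410% = 7.2633%.

7.26%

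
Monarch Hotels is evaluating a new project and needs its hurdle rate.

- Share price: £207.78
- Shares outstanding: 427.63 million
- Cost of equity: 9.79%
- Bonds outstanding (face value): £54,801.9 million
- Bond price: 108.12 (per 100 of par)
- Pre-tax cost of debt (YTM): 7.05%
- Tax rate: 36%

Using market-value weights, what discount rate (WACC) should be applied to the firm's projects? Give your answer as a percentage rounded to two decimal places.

Market value of equity E = 207.78 × 427.63m = 88852.9614m. Market value of debt D = 54801.9m × 108.12/100 = 59251.81428m.
Total capital V = 88852.9614 + 59251.81428 = 148104.77568.
Equity: weight = 88852.9614/148104.77568 = 0.5999; cost = 9.79%.
Bonds outstanding: weight = 59251.81428/148104.77568 = 0.4001; after-tax cost = 7.05% × (1 − 36%) = 4.5120%.
WACC = 0.5999 × 9.7900% + 0.4001 × 4.5120% = 7.6784%.

7.68%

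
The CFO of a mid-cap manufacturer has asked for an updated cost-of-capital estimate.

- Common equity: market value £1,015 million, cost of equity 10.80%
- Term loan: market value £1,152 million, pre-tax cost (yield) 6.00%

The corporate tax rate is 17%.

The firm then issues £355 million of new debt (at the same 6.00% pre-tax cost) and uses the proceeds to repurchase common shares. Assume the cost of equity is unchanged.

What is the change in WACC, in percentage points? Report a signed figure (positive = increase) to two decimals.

Current WACC:
Total capital V = 1015 + 1152 = 2167.
Equity: weight = 1015/2167 = 0.4684; cost = 10.8%.
Term loan: weight = 1152/2167 = 0.5316; after-tax cost = 6% × (1 − 17%) = 4.9800%.
WACC = 0.4684 × 10.8000% + 0.5316 × 4.9800% = 7.7060%.
After the change:
Total capital V = 660 + 1507 = 2167.
Equity: weight = 660/2167 = 0.3046; cost = 10.8%.
Term loan: weight = 1507/2167 = 0.6954; after-tax cost = 6% × (1 − 17%) = 4.9800%.
WACC = 0.3046 × 10.8000% + 0.6954 × 4.9800% = 6.7526%.
Change in WACC = 6.7526% − 7.7060% = -0.9534 pp.

-0.95 pp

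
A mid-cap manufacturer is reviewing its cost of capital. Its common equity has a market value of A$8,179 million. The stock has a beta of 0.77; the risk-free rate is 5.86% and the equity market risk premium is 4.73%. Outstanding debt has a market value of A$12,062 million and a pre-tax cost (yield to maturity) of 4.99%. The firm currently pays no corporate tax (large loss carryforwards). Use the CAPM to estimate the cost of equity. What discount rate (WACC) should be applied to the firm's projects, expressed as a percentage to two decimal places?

Cost of equity via CAPM: Re = 5.86% + 0.77 × 4.73% = 9.5021%.
Total capital V = 8179 + 12062 = 20241.
Equity: weight = 8179/20241 = 0.4041; cost = 9.5021%.
Debt: weight = 12062/20241 = 0.5959; after-tax cost = 4.99% × (1 − 0%) = 4.9900%.
WACC = 0.4041 × 9.5021% + 0.5959 × 4.9900% = 6.8133%.

6.81%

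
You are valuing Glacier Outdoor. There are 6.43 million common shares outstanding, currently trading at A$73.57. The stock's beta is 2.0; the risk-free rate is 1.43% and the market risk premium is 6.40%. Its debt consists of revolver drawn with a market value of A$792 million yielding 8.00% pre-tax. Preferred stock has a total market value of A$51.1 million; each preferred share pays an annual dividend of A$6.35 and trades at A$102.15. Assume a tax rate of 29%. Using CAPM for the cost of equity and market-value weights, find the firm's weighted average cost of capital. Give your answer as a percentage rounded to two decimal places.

Cost of equity via CAPM: Re = 1.43% + 2.0 × 6.4% = 14.2300%.
Cost of preferred: Rp = 6.35 / 102.15 = 6.2163%.
Market value of equity E = 73.57 × 6.43m = 473.0551m.
Total capital V = 473.0551 + 51.1 + 792 = 1316.1551.
Equity: weight = 473.0551/1316.1551 = 0.3594; cost = 14.23%.
Preferred: weight = 51.1/1316.1551 = 0.0388; cost = 6.2163%.
Revolver drawn: weight = 792/1316.1551 = 0.6018; after-tax cost = 8% × (1 − 29%) = 5.6800%.
WACC = 0.3594 × 14.2300% + 0.0388 × 6.2163% + 0.6018 × 5.6800% = 8.7739%.

8.77%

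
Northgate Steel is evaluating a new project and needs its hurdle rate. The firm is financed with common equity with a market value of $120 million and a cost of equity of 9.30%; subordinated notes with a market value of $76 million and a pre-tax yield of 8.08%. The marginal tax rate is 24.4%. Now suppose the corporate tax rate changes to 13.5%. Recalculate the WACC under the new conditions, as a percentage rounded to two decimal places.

8.40%

After the change:
Total capital V = 120 + 76 = 196.
Equity: weight = 120/196 = 0.6122; cost = 9.3%.
Subordinated notes: weight = 76/196 = 0.3878; after-tax cost = 8.08% × (1 − 13.5%) = 6.9892%.
WACC = 0.6122 × 9.3000% + 0.3878 × 6.9892% = 8.4040%.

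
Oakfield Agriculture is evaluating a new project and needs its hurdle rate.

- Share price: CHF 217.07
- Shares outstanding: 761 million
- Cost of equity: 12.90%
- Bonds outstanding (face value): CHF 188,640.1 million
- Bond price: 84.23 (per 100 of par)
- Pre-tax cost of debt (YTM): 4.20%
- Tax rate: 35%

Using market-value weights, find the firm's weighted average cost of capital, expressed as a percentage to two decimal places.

7.91%

Market value of equity E = 217.07 × 761m = 165190.27m. Market value of debt D = 188640.1m × 84.23/100 = 158891.55623m.
Total capital V = 165190.27 + 158891.55623 = 324081.82623.
Equity: weight = 165190.27/324081.82623 = 0.5097; cost = 12.9%.
Bonds outstanding: weight = 158891.55623/324081.82623 = 0.4903; after-tax cost = 4.2% × (1 − 35%) = 2.7300%.
WACC = 0.5097 × 12.9000% + 0.4903 × 2.7300% = 7.9138%.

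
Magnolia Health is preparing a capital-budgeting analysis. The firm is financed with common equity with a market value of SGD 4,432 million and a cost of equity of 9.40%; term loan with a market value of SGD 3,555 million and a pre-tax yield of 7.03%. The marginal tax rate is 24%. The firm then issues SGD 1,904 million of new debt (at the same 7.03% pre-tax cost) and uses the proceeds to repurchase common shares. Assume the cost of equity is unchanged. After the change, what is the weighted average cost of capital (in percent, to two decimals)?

After the change:
Total capital V = 2528 + 5459 = 7987.
Equity: weight = 2528/7987 = 0.3165; cost = 9.4%.
Term loan: weight = 5459/7987 = 0.6835; after-tax cost = 7.03% × (1 − 24%) = 5.3428%.
WACC = 0.3165 × 9.4000% + 0.6835 × 5.3428% = 6.6270%.

6.63%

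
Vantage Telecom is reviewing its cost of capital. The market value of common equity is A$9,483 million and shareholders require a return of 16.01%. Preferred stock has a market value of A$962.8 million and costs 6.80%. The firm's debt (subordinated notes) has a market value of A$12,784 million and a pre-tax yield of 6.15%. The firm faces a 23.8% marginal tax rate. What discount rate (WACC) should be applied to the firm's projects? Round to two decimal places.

Total capital V = 9483 + 962.8 + 12784 = 23229.8.
Equity: weight = 9483/23229.8 = 0.4082; cost = 16.01%.
Preferred: weight = 962.8/23229.8 = 0.0414; cost = 6.8%.
Subordinated notes: weight = 12784/23229.8 = 0.5503; after-tax cost = 6.15% × (1 − 23.8%) = 4.6863%.
WACC = 0.4082 × 16.0100% + 0.0414 × 6.8000% + 0.5503 × 4.6863% = 9.3965%.

9.40%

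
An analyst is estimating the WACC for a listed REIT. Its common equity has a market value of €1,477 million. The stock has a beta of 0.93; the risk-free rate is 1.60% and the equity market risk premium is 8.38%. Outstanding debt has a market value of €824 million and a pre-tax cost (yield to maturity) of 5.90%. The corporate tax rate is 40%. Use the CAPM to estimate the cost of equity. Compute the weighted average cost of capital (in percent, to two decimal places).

7.30%

Cost of equity via CAPM: Re = 1.6% + 0.93 × 8.38% = 9.3934%.
Total capital V = 1477 + 824 = 2301.
Equity: weight = 1477/2301 = 0.6419; cost = 9.3934%.
Debt: weight = 824/2301 = 0.3581; after-tax cost = 5.9% × (1 − 40%) = 3.5400%.
WACC = 0.6419 × 9.3934% + 0.3581 × 3.5400% = 7.2973%.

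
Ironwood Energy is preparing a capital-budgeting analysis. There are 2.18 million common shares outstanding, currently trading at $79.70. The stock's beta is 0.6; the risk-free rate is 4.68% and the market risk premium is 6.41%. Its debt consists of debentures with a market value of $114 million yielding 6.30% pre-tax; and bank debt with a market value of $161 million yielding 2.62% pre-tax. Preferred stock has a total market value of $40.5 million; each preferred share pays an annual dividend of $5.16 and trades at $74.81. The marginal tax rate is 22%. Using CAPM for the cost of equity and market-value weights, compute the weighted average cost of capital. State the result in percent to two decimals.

Cost of equity via CAPM: Re = 4.68% + 0.6 × 6.41% = 8.5260%.
Cost of preferred: Rp = 5.16 / 74.81 = 6.8975%.
Market value of equity E = 79.7 × 2.18m = 173.746m.
Total capital V = 173.746 + 40.5 + 114 + 161 = 489.246.
Equity: weight = 173.746/489.246 = 0.3551; cost = 8.526%.
Preferred: weight = 40.5/489.246 = 0.0828; cost = 6.8975%.
Debentures: weight = 114/489.246 = 0.2330; after-tax cost = 6.3% × (1 − 22%) = 4.9140%.
Bank debt: weight = 161/489.246 = 0.3291; after-tax cost = 2.62% × (1 − 22%) = 2.0436%.
WACC = 0.3551 × 8.5260% + 0.0828 × 6.8975% + 0.2330 × 4.9140% + 0.3291 × 2.0436% = 5.4163%.

5.42%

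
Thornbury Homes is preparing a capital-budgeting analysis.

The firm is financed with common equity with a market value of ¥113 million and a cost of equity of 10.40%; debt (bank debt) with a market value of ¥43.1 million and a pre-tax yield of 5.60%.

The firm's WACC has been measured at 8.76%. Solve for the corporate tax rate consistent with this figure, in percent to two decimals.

Total capital V = 113 + 43.1 = 156.1.
Equity weight = 113/156.1 = 0.7239.
Bank debt weight = 43.1/156.1 = 0.2761.
Equity contribution = 0.7239 × 10.4% = 7.5285%.
Debt contribution must be 8.76% − 7.5285% = 1.2315%.
0.2761 × 5.6% × (1 − T) = 1.2315%  ⇒  (1 − T) = 0.7965.
T = 20.3530%.

20.35%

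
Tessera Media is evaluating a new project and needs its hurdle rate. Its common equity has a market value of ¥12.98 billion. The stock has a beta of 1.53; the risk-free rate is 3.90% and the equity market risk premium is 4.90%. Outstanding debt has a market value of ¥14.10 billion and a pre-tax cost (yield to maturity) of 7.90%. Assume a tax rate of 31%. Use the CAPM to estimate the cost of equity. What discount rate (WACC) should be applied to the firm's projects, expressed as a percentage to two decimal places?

8.30%

Cost of equity via CAPM: Re = 3.9% + 1.53 × 4.9% = 11.3970%.
Total capital V = 12.98 + 14.1 = 27.08.
Equity: weight = 12.98/27.08 = 0.4793; cost = 11.397%.
Debt: weight = 14.1/27.08 = 0.5207; after-tax cost = 7.9% × (1 − 31%) = 5.4510%.
WACC = 0.4793 × 11.3970% + 0.5207 × 5.4510% = 8.3010%.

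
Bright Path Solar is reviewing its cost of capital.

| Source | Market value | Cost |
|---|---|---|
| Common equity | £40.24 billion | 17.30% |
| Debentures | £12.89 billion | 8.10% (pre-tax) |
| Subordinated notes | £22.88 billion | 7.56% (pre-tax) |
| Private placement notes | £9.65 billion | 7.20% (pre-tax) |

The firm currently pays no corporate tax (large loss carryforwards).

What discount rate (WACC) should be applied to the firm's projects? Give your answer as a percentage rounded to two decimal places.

12.18%

Total capital V = 40.24 + 12.89 + 22.88 + 9.65 = 85.66.
Equity: weight = 40.24/85.66 = 0.4698; cost = 17.3%.
Debentures: weight = 12.89/85.66 = 0.1505; after-tax cost = 8.1% × (1 − 0%) = 8.1000%.
Subordinated notes: weight = 22.88/85.66 = 0.2671; after-tax cost = 7.56% × (1 − 0%) = 7.5600%.
Private placement notes: weight = 9.65/85.66 = 0.1127; after-tax cost = 7.2% × (1 − 0%) = 7.2000%.
WACC = 0.4698 × 17.3000% + 0.1505 × 8.1000% + 0.2671 × 7.5600% + 0.1127 × 7.2000% = 12.1762%.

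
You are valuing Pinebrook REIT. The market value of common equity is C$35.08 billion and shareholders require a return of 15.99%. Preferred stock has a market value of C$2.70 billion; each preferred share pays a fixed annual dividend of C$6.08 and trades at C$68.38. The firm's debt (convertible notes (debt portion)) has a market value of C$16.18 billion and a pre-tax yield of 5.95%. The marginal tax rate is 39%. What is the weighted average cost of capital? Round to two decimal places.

11.93%

Cost of preferred: Rp = 6.08 / 68.38 = 8.8915%.
Total capital V = 35.08 + 2.7 + 16.18 = 53.96.
Equity: weight = 35.08/53.96 = 0.6501; cost = 15.99%.
Preferred: weight = 2.7/53.96 = 0.0500; cost = 8.8915%.
Convertible notes (debt portion): weight = 16.18/53.96 = 0.2999; after-tax cost = 5.95% × (1 − 39%) = 3.6295%.
WACC = 0.6501 × 15.9900% + 0.0500 × 8.8915% + 0.2999 × 3.6295% = 11.9285%.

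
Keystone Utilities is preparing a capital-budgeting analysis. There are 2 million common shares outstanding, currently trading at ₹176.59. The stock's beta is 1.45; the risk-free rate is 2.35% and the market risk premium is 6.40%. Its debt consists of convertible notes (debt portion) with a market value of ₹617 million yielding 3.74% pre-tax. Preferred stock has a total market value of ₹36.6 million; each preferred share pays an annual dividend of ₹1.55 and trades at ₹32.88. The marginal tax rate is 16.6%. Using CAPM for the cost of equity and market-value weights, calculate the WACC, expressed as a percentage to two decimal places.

6.16%

Cost of equity via CAPM: Re = 2.35% + 1.45 × 6.4% = 11.6300%.
Cost of preferred: Rp = 1.55 / 32.88 = 4.7141%.
Market value of equity E = 176.59 × 2m = 353.18m.
Total capital V = 353.18 + 36.6 + 617 = 1006.78.
Equity: weight = 353.18/1006.78 = 0.3508; cost = 11.63%.
Preferred: weight = 36.6/1006.78 = 0.0364; cost = 4.7141%.
Convertible notes (debt portion): weight = 617/1006.78 = 0.6128; after-tax cost = 3.74% × (1 − 16.6%) = 3.1192%.
WACC = 0.3508 × 11.6300% + 0.0364 × 4.7141% + 0.6128 × 3.1192% = 6.1628%.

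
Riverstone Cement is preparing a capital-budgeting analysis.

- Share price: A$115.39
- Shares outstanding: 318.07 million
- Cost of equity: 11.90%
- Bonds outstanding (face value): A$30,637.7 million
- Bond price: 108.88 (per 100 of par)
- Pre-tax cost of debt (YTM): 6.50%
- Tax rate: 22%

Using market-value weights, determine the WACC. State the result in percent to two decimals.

Market value of equity E = 115.39 × 318.07m = 36702.0973m. Market value of debt D = 30637.7m × 108.88/100 = 33358.32776m.
Total capital V = 36702.0973 + 33358.32776 = 70060.42506.
Equity: weight = 36702.0973/70060.42506 = 0.5239; cost = 11.9%.
Bonds outstanding: weight = 33358.32776/70060.42506 = 0.4761; after-tax cost = 6.5% × (1 − 22%) = 5.0700%.
WACC = 0.5239 × 11.9000% + 0.4761 × 5.0700% = 8.6480%.

8.65%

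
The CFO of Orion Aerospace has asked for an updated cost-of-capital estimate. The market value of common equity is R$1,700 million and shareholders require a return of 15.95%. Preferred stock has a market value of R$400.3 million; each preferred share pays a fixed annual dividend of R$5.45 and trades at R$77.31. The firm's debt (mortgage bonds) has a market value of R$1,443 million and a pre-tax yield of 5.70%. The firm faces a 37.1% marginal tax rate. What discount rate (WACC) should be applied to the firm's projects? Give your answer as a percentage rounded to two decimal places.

9.91%

Cost of preferred: Rp = 5.45 / 77.31 = 7.0495%.
Total capital V = 1700 + 400.3 + 1443 = 3543.3.
Equity: weight = 1700/3543.3 = 0.4798; cost = 15.95%.
Preferred: weight = 400.3/3543.3 = 0.1130; cost = 7.0495%.
Mortgage bonds: weight = 1443/3543.3 = 0.4072; after-tax cost = 5.7% × (1 − 37.1%) = 3.5853%.
WACC = 0.4798 × 15.9500% + 0.1130 × 7.0495% + 0.4072 × 3.5853% = 9.9090%.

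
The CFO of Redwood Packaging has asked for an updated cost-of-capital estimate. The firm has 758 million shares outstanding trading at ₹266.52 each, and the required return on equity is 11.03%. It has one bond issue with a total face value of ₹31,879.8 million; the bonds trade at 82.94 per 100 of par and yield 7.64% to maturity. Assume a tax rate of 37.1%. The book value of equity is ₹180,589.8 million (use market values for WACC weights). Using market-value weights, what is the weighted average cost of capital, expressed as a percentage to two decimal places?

Market value of equity E = 266.52 × 758m = 202022.16m. Market value of debt D = 31879.8m × 82.94/100 = 26441.10612m.
Total capital V = 202022.16 + 26441.10612 = 228463.26612.
Equity: weight = 202022.16/228463.26612 = 0.8843; cost = 11.03%.
Bonds outstanding: weight = 26441.10612/228463.26612 = 0.1157; after-tax cost = 7.64% × (1 − 37.1%) = 4.8056%.
WACC = 0.8843 × 11.0300% + 0.1157 × 4.8056% = 10.3096%.

10.31%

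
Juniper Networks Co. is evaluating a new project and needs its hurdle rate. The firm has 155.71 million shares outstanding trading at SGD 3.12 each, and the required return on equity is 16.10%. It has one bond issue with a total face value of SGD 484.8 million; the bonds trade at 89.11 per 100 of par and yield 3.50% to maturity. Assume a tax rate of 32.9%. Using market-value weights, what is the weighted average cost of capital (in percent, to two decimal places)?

Market value of equity E = 3.12 × 155.71m = 485.8152m. Market value of debt D = 484.8m × 89.11/100 = 432.00528m.
Total capital V = 485.8152 + 432.00528 = 917.82048.
Equity: weight = 485.8152/917.82048 = 0.5293; cost = 16.1%.
Bonds outstanding: weight = 432.00528/917.82048 = 0.4707; after-tax cost = 3.5% × (1 − 32.9%) = 2.3485%.
WACC = 0.5293 × 16.1000% + 0.4707 × 2.3485% = 9.6274%.

9.63%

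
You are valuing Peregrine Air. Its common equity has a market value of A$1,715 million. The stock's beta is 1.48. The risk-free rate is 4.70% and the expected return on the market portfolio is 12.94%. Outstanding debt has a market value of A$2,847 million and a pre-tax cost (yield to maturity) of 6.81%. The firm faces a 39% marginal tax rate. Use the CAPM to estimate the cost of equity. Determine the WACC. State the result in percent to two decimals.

Market risk premium = 12.94% − 4.7% = 8.24%.
Cost of equity via CAPM: Re = 4.7% + 1.48 × 8.24% = 16.8952%.
Total capital V = 1715 + 2847 = 4562.
Equity: weight = 1715/4562 = 0.3759; cost = 16.8952%.
Debt: weight = 2847/4562 = 0.6241; after-tax cost = 6.81% × (1 − 39%) = 4.1541%.
WACC = 0.3759 × 16.8952% + 0.6241 × 4.1541% = 8.9439%.

8.94%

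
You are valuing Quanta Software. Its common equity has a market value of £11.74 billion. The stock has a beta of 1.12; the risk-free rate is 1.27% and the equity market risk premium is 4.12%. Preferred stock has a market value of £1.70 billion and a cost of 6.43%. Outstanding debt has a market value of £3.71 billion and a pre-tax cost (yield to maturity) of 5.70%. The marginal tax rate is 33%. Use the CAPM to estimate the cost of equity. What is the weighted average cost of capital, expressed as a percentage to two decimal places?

Cost of equity via CAPM: Re = 1.27% + 1.12 × 4.12% = 5.8844%.
Total capital V = 11.74 + 1.7 + 3.71 = 17.15.
Equity: weight = 11.74/17.15 = 0.6845; cost = 5.8844%.
Preferred: weight = 1.7/17.15 = 0.0991; cost = 6.43%.
Debt: weight = 3.71/17.15 = 0.2163; after-tax cost = 5.7% × (1 − 33%) = 3.8190%.
WACC = 0.6845 × 5.8844% + 0.0991 × 6.4300% + 0.2163 × 3.8190% = 5.4917%.

5.49%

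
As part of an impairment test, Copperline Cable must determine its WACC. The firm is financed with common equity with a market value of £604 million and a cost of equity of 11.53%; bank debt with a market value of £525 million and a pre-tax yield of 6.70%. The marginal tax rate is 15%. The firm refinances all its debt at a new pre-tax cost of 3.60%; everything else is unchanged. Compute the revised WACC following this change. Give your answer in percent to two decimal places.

7.59%

After the change:
Total capital V = 604 + 525 = 1129.
Equity: weight = 604/1129 = 0.5350; cost = 11.53%.
Bank debt: weight = 525/1129 = 0.4650; after-tax cost = 3.6% × (1 − 15%) = 3.0600%.
WACC = 0.5350 × 11.5300% + 0.4650 × 3.0600% = 7.5913%.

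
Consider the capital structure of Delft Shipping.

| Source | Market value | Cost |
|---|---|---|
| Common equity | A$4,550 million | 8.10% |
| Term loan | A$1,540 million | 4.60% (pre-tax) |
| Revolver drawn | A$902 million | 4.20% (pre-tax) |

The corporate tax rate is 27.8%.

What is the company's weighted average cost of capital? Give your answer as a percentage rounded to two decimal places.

6.39%

Total capital V = 4550 + 1540 + 902 = 6992.
Equity: weight = 4550/6992 = 0.6507; cost = 8.1%.
Term loan: weight = 1540/6992 = 0.2203; after-tax cost = 4.6% × (1 − 27.8%) = 3.3212%.
Revolver drawn: weight = 902/6992 = 0.1290; after-tax cost = 4.2% × (1 − 27.8%) = 3.0324%.
WACC = 0.6507 × 8.1000% + 0.2203 × 3.3212% + 0.1290 × 3.0324% = 6.3937%.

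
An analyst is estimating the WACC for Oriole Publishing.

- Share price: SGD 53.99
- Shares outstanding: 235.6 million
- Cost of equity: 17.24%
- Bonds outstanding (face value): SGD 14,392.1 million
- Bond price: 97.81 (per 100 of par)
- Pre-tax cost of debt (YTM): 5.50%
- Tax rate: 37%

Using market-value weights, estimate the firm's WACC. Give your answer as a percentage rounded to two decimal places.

10.00%

Market value of equity E = 53.99 × 235.6m = 12720.044m. Market value of debt D = 14392.1m × 97.81/100 = 14076.91301m.
Total capital V = 12720.044 + 14076.91301 = 26796.95701.
Equity: weight = 12720.044/26796.95701 = 0.4747; cost = 17.24%.
Bonds outstanding: weight = 14076.91301/26796.95701 = 0.5253; after-tax cost = 5.5% × (1 − 37%) = 3.4650%.
WACC = 0.4747 × 17.2400% + 0.5253 × 3.4650% = 10.0038%.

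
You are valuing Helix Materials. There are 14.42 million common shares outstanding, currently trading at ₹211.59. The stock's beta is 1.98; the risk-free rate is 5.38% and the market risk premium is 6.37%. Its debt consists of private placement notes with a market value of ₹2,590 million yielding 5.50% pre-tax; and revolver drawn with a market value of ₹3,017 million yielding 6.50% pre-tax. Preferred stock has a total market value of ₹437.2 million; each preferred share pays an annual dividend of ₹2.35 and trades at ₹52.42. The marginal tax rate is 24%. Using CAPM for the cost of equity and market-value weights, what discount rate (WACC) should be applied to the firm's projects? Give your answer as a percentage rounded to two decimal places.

9.08%

Cost of equity via CAPM: Re = 5.38% + 1.98 × 6.37% = 17.9926%.
Cost of preferred: Rp = 2.35 / 52.42 = 4.4830%.
Market value of equity E = 211.59 × 14.42m = 3051.1278m.
Total capital V = 3051.1278 + 437.2 + 2590 + 3017 = 9095.3278.
Equity: weight = 3051.1278/9095.3278 = 0.3355; cost = 17.9926%.
Preferred: weight = 437.2/9095.3278 = 0.0481; cost = 4.483%.
Private placement notes: weight = 2590/9095.3278 = 0.2848; after-tax cost = 5.5% × (1 − 24%) = 4.1800%.
Revolver drawn: weight = 3017/9095.3278 = 0.3317; after-tax cost = 6.5% × (1 − 24%) = 4.9400%.
WACC = 0.3355 × 17.9926% + 0.0481 × 4.4830% + 0.2848 × 4.1800% + 0.3317 × 4.9400% = 9.0803%.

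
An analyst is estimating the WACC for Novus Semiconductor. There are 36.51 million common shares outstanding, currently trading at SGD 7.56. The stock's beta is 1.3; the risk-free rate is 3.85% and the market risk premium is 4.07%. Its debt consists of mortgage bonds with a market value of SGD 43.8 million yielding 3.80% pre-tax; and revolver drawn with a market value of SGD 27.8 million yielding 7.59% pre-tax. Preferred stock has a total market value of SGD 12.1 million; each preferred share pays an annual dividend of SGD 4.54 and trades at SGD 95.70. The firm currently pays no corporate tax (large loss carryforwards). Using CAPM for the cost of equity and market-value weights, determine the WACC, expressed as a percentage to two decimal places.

8.22%

Cost of equity via CAPM: Re = 3.85% + 1.3 × 4.07% = 9.1410%.
Cost of preferred: Rp = 4.54 / 95.7 = 4.7440%.
Market value of equity E = 7.56 × 36.51m = 276.0156m.
Total capital V = 276.0156 + 12.1 + 43.8 + 27.8 = 359.7156.
Equity: weight = 276.0156/359.7156 = 0.7673; cost = 9.141%.
Preferred: weight = 12.1/359.7156 = 0.0336; cost = 4.744%.
Mortgage bonds: weight = 43.8/359.7156 = 0.1218; after-tax cost = 3.8% × (1 − 0%) = 3.8000%.
Revolver drawn: weight = 27.8/359.7156 = 0.0773; after-tax cost = 7.59% × (1 − 0%) = 7.5900%.
WACC = 0.7673 × 9.1410% + 0.0336 × 4.7440% + 0.1218 × 3.8000% + 0.0773 × 7.5900% = 8.2229%.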